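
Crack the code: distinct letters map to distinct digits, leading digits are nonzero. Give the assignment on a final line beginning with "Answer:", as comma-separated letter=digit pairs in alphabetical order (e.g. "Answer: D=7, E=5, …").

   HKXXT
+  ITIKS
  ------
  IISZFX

Step 1. [I] I is the leading digit of a 6-digit sum of two 5-digit numbers; the final carry is exactly 1 ⇒ I=1.
Step 2. [col 1: T + S ≡ X (mod 10)] several values work for S in column 1 (T + S ≡ X (mod 10), carry-in 0); try S=2 ⇒ S=2.
Step 3. [col 1: T + S ≡ X (mod 10)] no forcing yet in column 1 (carry-in 0); X=8 is free and consistent — try it ⇒ X=8.
Step 4. [col 1: T + S ≡ X (mod 10)] in column 1 we have T+S≡X with carry-in 0; given S=2, X=8 and digits 1,2,8 already taken and all letters distinct, that pins T to 6 ⇒ T=6.
Step 5. [col 2: X + K ≡ F (mod 10)] K=5 is one option consistent with column 2 (X + K ≡ F (mod 10), carry-in 0) — take it, so K=5.
Step 6. [col 2: X + K ≡ F (mod 10)] in column 2 we have X+K≡F with carry-in 0; given X=8, K=5 and digits 1,2,5,6,8 already taken and all letters distinct, that pins F to 3 ⇒ F=3.
Step 7. [col 3: X + I ≡ Z (mod 10)] column 3: given X=8, I=1, carry-in 1, and digits 1,2,3,5,6,8 already taken and all letters distinct, X+I≡Z (mod 10) forces Z=0 ⇒ Z=0.
Step 8. [col 5: H + I ≡ I (mod 10)] column 5: given I=1, carry-in 1, and digits 0,1,2,3,5,6,8 already taken and all letters distinct, H+I≡I (mod 10) forces H=9. So H=9.

Answer: F=3, H=9, I=1, K=5, S=2, T=6, X=8, Z=0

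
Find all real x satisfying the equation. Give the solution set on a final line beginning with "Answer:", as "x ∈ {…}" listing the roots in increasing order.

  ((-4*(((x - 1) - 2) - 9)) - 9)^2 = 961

Step 1. [((-4*(((x - 1) - 2) - 9)) - 9)^2 = 961] 961 ≥ 0, LHS is (·)² — take ±√. So sqrt: (-4*(((x - 1) - 2) - 9)) - 9 = 31 or -31.
Step 2. [(-4*(((x - 1) - 2) - 9)) - 9 = 31 or -31] -9 is outermost — add 9 both sides. So sub: -4*(((x - 1) - 2) - 9) = 40 or -22.
Step 3. [-4*(((x - 1) - 2) - 9) = 40 or -22] divide by the outer -4 ⇒ div: ((x - 1) - 2) - 9 = -10 or 11/2.
Step 4. [((x - 1) - 2) - 9 = -10 or 11/2] -9 is outermost — add 9 both sides, so sub: (x - 1) - 2 = -1 or 29/2.
Step 5. [(x - 1) - 2 = -1 or 29/2] the outer -2 inverts by adding 2, so sub: x - 1 = 1 or 33/2.
Step 6. [x - 1 = 1 or 33/2] -1 is outermost — add 1 both sides. So sub: x = 2 or 35/2.

Answer: x ∈ {2, 35/2}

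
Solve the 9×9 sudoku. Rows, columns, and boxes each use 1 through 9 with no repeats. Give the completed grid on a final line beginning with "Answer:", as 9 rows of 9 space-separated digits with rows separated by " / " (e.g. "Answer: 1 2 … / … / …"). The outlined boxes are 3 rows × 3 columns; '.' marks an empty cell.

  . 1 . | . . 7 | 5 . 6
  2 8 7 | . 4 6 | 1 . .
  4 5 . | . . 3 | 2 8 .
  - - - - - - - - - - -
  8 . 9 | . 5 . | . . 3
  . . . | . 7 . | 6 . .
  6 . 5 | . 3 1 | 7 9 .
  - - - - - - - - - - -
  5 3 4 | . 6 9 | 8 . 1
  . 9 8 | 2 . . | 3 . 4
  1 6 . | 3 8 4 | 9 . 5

Step 1. [r5c4∈{4,8,9}] 9 has one home in row 5: r5c4 ⇒ r5c4=9.
Step 2. [r4c7∈{4}] r4c7 has the single candidate 4. So r4c7=4.
Step 3. [r7c8∈{2,7}] in row 7, 2 fits only at r7c8. So r7c8=2.
Step 4. [r5c6∈{2,8}] across col 6, 8 lands solely at r5c6. So r5c6=8.
Step 5. [r5c9∈{2}] r5c9's peers cover all but 2. So r5c9=2.
Step 6. [r1c3∈{3}] r1c3 is down to just 3. So r1c3=3.
Step 7. [r6c2∈{2,4}] r6c2 is the only open cell in row 6 admitting 2, so r6c2=2.
Step 8. [r3c4∈{1}] r3c4 has the single candidate 1. So r3c4=1.
Step 9. [r3c5∈{9}] r3c5 is down to just 9. So r3c5=9.
Step 10. [r9c8∈{7}] r9c8 has the single candidate 7 ⇒ r9c8=7.
Step 11. [r4c8∈{1}] r4c8 is down to just 1 ⇒ r4c8=1.
Step 12. [r1c8∈{4}] r1c8 has the single candidate 4. So r1c8=4.
Step 13. [r5c2∈{4}] r5c2's peers cover all but 4, so r5c2=4.
Step 14. [r8c8∈{6}] r8c8's peers cover all but 6 ⇒ r8c8=6.
Step 15. [r9c3∈{2}] r9c3 has the single candidate 2 ⇒ r9c3=2.
Step 16. [r5c1∈{3}] r5c1 has the single candidate 3, so r5c1=3.
Step 17. [r8c1∈{7}] r8c1 has the single candidate 7. So r8c1=7.
Step 18. [r2c8∈{3}] nothing but 3 survives at r2c8. So r2c8=3.
Step 19. [r4c6∈{2}] nothing but 2 survives at r4c6. So r4c6=2.
Step 20. [r1c1∈{9}] r1c1's peers cover all but 9. So r1c1=9.
Step 21. [r8c5∈{1}] nothing but 1 survives at r8c5. So r8c5=1.
Step 22. [r1c5∈{2}] r1c5's peers cover all but 2 ⇒ r1c5=2.
Step 23. [r6c9∈{8}] r6c9's peers cover all but 8. So r6c9=8.
Step 24. [r4c4∈{6}] r4c4 has the single candidate 6. So r4c4=6.
Step 25. [r7c4∈{7}] nothing but 7 survives at r7c4 ⇒ r7c4=7.
Step 26. [r3c3∈{6}] r3c3's peers cover all but 6 ⇒ r3c3=6.
Step 27. [r4c2∈{7}] nothing but 7 survives at r4c2 ⇒ r4c2=7.
Step 28. [r1c4∈{8}] only 8 remains possible at r1c4 ⇒ r1c4=8.
Step 29. [r5c8∈{5}] r5c8's peers cover all but 5 ⇒ r5c8=5.
Step 30. [r8c6∈{5}] r8c6's peers cover all but 5. So r8c6=5.
Step 31. [r2c4∈{5}] r2c4 is down to just 5, so r2c4=5.
Step 32. [r5c3∈{1}] only 1 remains possible at r5c3 ⇒ r5c3=1.
Step 33. [r2c9∈{9}] only 9 remains possible at r2c9. So r2c9=9.
Step 34. [r3c9∈{7}] r3c9 is down to just 7. So r3c9=7.
Step 35. [r6c4∈{4}] r6c4 is down to just 4, so r6c4=4.

Answer: 9 1 3 8 2 7 5 4 6 / 2 8 7 5 4 6 1 3 9 / 4 5 6 1 9 3 2 8 7 / 8 7 9 6 5 2 4 1 3 / 3 4 1 9 7 8 6 5 2 / 6 2 5 4 3 1 7 9 8 / 5 3 4 7 6 9 8 2 1 / 7 9 8 2 1 5 3 6 4 / 1 6 2 3 8 4 9 7 5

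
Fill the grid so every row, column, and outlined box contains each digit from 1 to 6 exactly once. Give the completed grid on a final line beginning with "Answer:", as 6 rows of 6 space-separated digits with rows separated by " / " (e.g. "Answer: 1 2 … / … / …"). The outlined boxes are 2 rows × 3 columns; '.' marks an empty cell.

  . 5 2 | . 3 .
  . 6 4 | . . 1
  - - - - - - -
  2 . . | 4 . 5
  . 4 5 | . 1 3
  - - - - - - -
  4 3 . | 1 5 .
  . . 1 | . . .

Step 1. [r5c6∈{2,6}] r5c6 is the only open cell in row 5 admitting 2. So r5c6=2.
Step 2. [r4c1∈{6}] r4c1 has the single candidate 6, so r4c1=6.
Step 3. [r1c6∈{4,6}] across row 1, 4 lands solely at r1c6, so r1c6=4.
Step 4. [r6c6∈{6}] r6c6 is down to just 6, so r6c6=6.
Step 5. [r2c5∈{2}] only 2 remains possible at r2c5, so r2c5=2.
Step 6. [r6c5∈{4}] r6c5's peers cover all but 4 ⇒ r6c5=4.
Step 7. [r4c4∈{2}] r4c4 is down to just 2. So r4c4=2.
Step 8. [r2c1∈{3}] r2c1's peers cover all but 3, so r2c1=3.
Step 9. [r5c3∈{6}] nothing but 6 survives at r5c3 ⇒ r5c3=6.
Step 10. [r1c4∈{6}] r1c4's peers cover all but 6 ⇒ r1c4=6.
Step 11. [r2c4∈{5}] only 5 remains possible at r2c4 ⇒ r2c4=5.
Step 12. [r6c1∈{5}] r6c1 is down to just 5. So r6c1=5.
Step 13. [r6c4∈{3}] r6c4 is down to just 3. So r6c4=3.
Step 14. [r1c1∈{1}] r1c1 is down to just 1 ⇒ r1c1=1.
Step 15. [r6c2∈{2}] only 2 remains possible at r6c2 ⇒ r6c2=2.
Step 16. [r3c2∈{1}] r3c2's peers cover all but 1, so r3c2=1.
Step 17. [r3c5∈{6}] r3c5 has the single candidate 6. So r3c5=6.
Step 18. [r3c3∈{3}] nothing but 3 survives at r3c3, so r3c3=3.

Answer: 1 5 2 6 3 4 / 3 6 4 5 2 1 / 2 1 3 4 6 5 / 6 4 5 2 1 3 / 4 3 6 1 5 2 / 5 2 1 3 4 6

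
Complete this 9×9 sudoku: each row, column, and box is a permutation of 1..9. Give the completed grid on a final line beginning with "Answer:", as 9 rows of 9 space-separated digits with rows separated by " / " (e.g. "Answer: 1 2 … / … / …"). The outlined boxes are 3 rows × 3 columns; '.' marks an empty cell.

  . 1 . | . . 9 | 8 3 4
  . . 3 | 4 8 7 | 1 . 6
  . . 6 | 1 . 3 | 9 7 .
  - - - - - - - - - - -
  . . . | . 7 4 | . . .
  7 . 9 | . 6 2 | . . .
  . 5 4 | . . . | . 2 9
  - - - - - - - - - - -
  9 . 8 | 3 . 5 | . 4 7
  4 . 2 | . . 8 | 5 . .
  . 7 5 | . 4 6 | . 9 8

Step 1. [r4c3∈{1}] r4c3's peers cover all but 1, so r4c3=1.
Step 2. [r2c8∈{5}] r2c8 has the single candidate 5 ⇒ r2c8=5.
Step 3. [r2c1∈{2}] r2c1's peers cover all but 2, so r2c1=2.
Step 4. [r9c4∈{2}] only 2 remains possible at r9c4, so r9c4=2.
Step 5. [r9c7∈{3}] only 3 remains possible at r9c7, so r9c7=3.
Step 6. [r4c7∈{6}] nothing but 6 survives at r4c7. So r4c7=6.
Step 7. [r4c8∈{8}] only 8 remains possible at r4c8, so r4c8=8.
Step 8. [r4c1∈{3}] r4c1 has the single candidate 3 ⇒ r4c1=3.
Step 9. [r1c1∈{5}] r1c1 has the single candidate 5 ⇒ r1c1=5.
Step 10. [r8c9∈{1}] nothing but 1 survives at r8c9 ⇒ r8c9=1.
Step 11. [r5c2∈{8}] r5c2 is down to just 8 ⇒ r5c2=8.
Step 12. [r4c4∈{5,9}] across row 4, 9 lands solely at r4c4 ⇒ r4c4=9.
Step 13. [r3c9∈{2}] nothing but 2 survives at r3c9. So r3c9=2.
Step 14. [r8c2∈{3,6}] row 8 places 3 nowhere but r8c2, so r8c2=3.
Step 15. [r5c4∈{5}] nothing but 5 survives at r5c4. So r5c4=5.
Step 16. [r7c5∈{1}] r7c5's peers cover all but 1, so r7c5=1.
Step 17. [r1c5∈{2}] r1c5 is down to just 2, so r1c5=2.
Step 18. [r5c9∈{3}] only 3 remains possible at r5c9. So r5c9=3.
Step 19. [r8c4∈{7}] nothing but 7 survives at r8c4. So r8c4=7.
Step 20. [r9c1∈{1}] r9c1 has the single candidate 1 ⇒ r9c1=1.
Step 21. [r1c3∈{7}] r1c3 has the single candidate 7 ⇒ r1c3=7.
Step 22. [r1c4∈{6}] r1c4 is down to just 6. So r1c4=6.
Step 23. [r4c9∈{5}] nothing but 5 survives at r4c9 ⇒ r4c9=5.
Step 24. [r3c2∈{4}] only 4 remains possible at r3c2, so r3c2=4.
Step 25. [r7c2∈{6}] r7c2 is down to just 6. So r7c2=6.
Step 26. [r7c7∈{2}] only 2 remains possible at r7c7 ⇒ r7c7=2.
Step 27. [r5c7∈{4}] nothing but 4 survives at r5c7. So r5c7=4.
Step 28. [r6c6∈{1}] r6c6 is down to just 1, so r6c6=1.
Step 29. [r6c4∈{8}] r6c4 has the single candidate 8. So r6c4=8.
Step 30. [r4c2∈{2}] r4c2's peers cover all but 2 ⇒ r4c2=2.
Step 31. [r6c7∈{7}] only 7 remains possible at r6c7. So r6c7=7.
Step 32. [r3c1∈{8}] r3c1's peers cover all but 8 ⇒ r3c1=8.
Step 33. [r8c8∈{6}] r8c8 has the single candidate 6, so r8c8=6.
Step 34. [r3c5∈{5}] only 5 remains possible at r3c5. So r3c5=5.
Step 35. [r8c5∈{9}] r8c5 has the single candidate 9, so r8c5=9.
Step 36. [r6c5∈{3}] nothing but 3 survives at r6c5. So r6c5=3.
Step 37. [r6c1∈{6}] r6c1 is down to just 6. So r6c1=6.
Step 38. [r2c2∈{9}] r2c2 is down to just 9, so r2c2=9.
Step 39. [r5c8∈{1}] only 1 remains possible at r5c8, so r5c8=1.

Answer: 5 1 7 6 2 9 8 3 4 / 2 9 3 4 8 7 1 5 6 / 8 4 6 1 5 3 9 7 2 / 3 2 1 9 7 4 6 8 5 / 7 8 9 5 6 2 4 1 3 / 6 5 4 8 3 1 7 2 9 / 9 6 8 3 1 5 2 4 7 / 4 3 2 7 9 8 5 6 1 / 1 7 5 2 4 6 3 9 8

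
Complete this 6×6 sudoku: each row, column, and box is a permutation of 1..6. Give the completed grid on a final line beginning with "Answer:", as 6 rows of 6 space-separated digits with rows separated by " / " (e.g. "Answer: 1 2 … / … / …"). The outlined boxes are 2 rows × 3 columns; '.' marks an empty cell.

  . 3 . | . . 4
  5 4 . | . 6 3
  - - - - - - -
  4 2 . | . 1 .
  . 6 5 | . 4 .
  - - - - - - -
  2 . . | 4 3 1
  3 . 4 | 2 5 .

Step 1. [r3c4∈{3,5,6}] in col 4, 6 fits only at r3c4, so r3c4=6.
Step 2. [r2c4∈{1}] r2c4 is down to just 1. So r2c4=1.
Step 3. [r1c3∈{1,2,6}] col 3 places 1 nowhere but r1c3 ⇒ r1c3=1.
Step 4. [r3c6∈{5}] only 5 remains possible at r3c6 ⇒ r3c6=5.
Step 5. [r6c2∈{1}] nothing but 1 survives at r6c2, so r6c2=1.
Step 6. [r6c6∈{6}] r6c6 is down to just 6 ⇒ r6c6=6.
Step 7. [r4c6∈{2}] r4c6 is down to just 2 ⇒ r4c6=2.
Step 8. [r4c4∈{3}] nothing but 3 survives at r4c4 ⇒ r4c4=3.
Step 9. [r1c4∈{5}] r1c4 is down to just 5, so r1c4=5.
Step 10. [r2c3∈{2}] only 2 remains possible at r2c3, so r2c3=2.
Step 11. [r1c1∈{6}] only 6 remains possible at r1c1. So r1c1=6.
Step 12. [r3c3∈{3}] r3c3's peers cover all but 3, so r3c3=3.
Step 13. [r4c1∈{1}] r4c1's peers cover all but 1, so r4c1=1.
Step 14. [r5c2∈{5}] r5c2 is down to just 5, so r5c2=5.
Step 15. [r1c5∈{2}] nothing but 2 survives at r1c5. So r1c5=2.
Step 16. [r5c3∈{6}] only 6 remains possible at r5c3. So r5c3=6.

Answer: 6 3 1 5 2 4 / 5 4 2 1 6 3 / 4 2 3 6 1 5 / 1 6 5 3 4 2 / 2 5 6 4 3 1 / 3 1 4 2 5 6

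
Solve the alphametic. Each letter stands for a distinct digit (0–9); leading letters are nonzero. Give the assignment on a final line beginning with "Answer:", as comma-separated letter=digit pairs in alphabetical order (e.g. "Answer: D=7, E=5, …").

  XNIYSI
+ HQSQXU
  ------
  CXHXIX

Step 1. [col 1: I + U ≡ X (mod 10)] several values work for U in column 1 (I + U ≡ X (mod 10), carry-in 0); try U=6, so U=6.
Step 2. [col 1: I + U ≡ X (mod 10)] several values work for X in column 1 (I + U ≡ X (mod 10), carry-in 0); try X=5 ⇒ X=5.
Step 3. [col 1: I + U ≡ X (mod 10)] from column 1 (U=6, X=5, carry-in 0, digits 5,6 already taken and all letters distinct): I must equal 9, so I=9.
Step 4. [col 2: S + X ≡ I (mod 10)] from column 2 (X=5, I=9, carry-in 1, digits 5,6,9 already taken and all letters distinct): S must equal 3. So S=3.
Step 5. [col 3: Y + Q ≡ X (mod 10)] no forcing yet in column 3 (carry-in 0); Q=4 is free and consistent — try it, so Q=4.
Step 6. [col 3: Y + Q ≡ X (mod 10)] in column 3 we have Y+Q≡X with carry-in 0; given Q=4, X=5 and digits 3,4,5,6,9 already taken and all letters distinct, that pins Y to 1, so Y=1.
Step 7. [col 4: I + S ≡ H (mod 10)] column 4 reads I+S+carry(0)=H with I=9, S=3; with digits 1,3,4,5,6,9 already taken and all letters distinct, the only value for H is 2, so H=2.
Step 8. [col 5: N + Q ≡ X (mod 10)] column 5 reads N+Q+carry(1)=X with Q=4, X=5; with digits 1,2,3,4,5,6,9 already taken and all letters distinct, the only value for N is 0 ⇒ N=0.
Step 9. [col 6: X + H ≡ C (mod 10)] column 6 reads X+H+carry(0)=C with X=5, H=2; with digits 0,1,2,3,4,5,6,9 already taken and all letters distinct, the only value for C is 7. So C=7.

Answer: C=7, H=2, I=9, N=0, Q=4, S=3, U=6, X=5, Y=1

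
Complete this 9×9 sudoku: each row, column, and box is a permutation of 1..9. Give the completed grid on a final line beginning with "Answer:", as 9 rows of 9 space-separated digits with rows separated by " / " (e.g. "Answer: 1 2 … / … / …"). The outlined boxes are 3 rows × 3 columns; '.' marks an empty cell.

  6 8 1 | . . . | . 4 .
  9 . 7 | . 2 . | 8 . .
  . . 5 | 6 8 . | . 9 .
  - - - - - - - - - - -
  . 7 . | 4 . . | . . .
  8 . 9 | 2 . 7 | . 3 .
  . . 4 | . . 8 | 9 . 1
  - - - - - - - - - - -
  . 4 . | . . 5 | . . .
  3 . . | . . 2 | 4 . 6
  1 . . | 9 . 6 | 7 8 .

Step 1. [r9c3∈{2}] r9c3 has the single candidate 2, so r9c3=2.
Step 2. [r2c2∈{3}] r2c2 is down to just 3, so r2c2=3.
Step 3. [r2c9∈{5}] only 5 remains possible at r2c9 ⇒ r2c9=5.
Step 4. [r2c4∈{1}] r2c4 has the single candidate 1, so r2c4=1.
Step 5. [r9c9∈{3}] only 3 remains possible at r9c9 ⇒ r9c9=3.
Step 6. [r3c2∈{2}] r3c2 is down to just 2. So r3c2=2.
Step 7. [r4c6∈{1,3,9}] 1 has one home in col 6: r4c6 ⇒ r4c6=1.
Step 8. [r8c8∈{1,5}] r8c8 is the only open cell in box 9 admitting 5, so r8c8=5.
Step 9. [r4c5∈{3,5,6,9}] in row 4, 9 fits only at r4c5 ⇒ r4c5=9.
Step 10. [r7c8∈{1,2}] 1 has one home in col 8: r7c8, so r7c8=1.
Step 11. [r7c7∈{2}] only 2 remains possible at r7c7, so r7c7=2.
Step 12. [r1c7∈{3}] r1c7 is down to just 3 ⇒ r1c7=3.
Step 13. [r7c1∈{7}] r7c1's peers cover all but 7 ⇒ r7c1=7.
Step 14. [r9c2∈{5}] r9c2 is down to just 5. So r9c2=5.
Step 15. [r6c2∈{6}] r6c2 is down to just 6, so r6c2=6.
Step 16. [r5c5∈{5,6}] 6 has one home in col 5: r5c5, so r5c5=6.
Step 17. [r7c5∈{3}] r7c5's peers cover all but 3. So r7c5=3.
Step 18. [r6c5∈{5}] r6c5 has the single candidate 5. So r6c5=5.
Step 19. [r1c5∈{7}] r1c5 is down to just 7 ⇒ r1c5=7.
Step 20. [r4c7∈{5,6}] col 7 places 6 nowhere but r4c7. So r4c7=6.
Step 21. [r4c8∈{2}] nothing but 2 survives at r4c8. So r4c8=2.
Step 22. [r8c3∈{8}] nothing but 8 survives at r8c3, so r8c3=8.
Step 23. [r3c6∈{3,4}] across row 3, 3 lands solely at r3c6 ⇒ r3c6=3.
Step 24. [r4c9∈{8}] r4c9's peers cover all but 8. So r4c9=8.
Step 25. [r6c1∈{2}] r6c1 is down to just 2 ⇒ r6c1=2.
Step 26. [r6c4∈{3}] r6c4's peers cover all but 3 ⇒ r6c4=3.
Step 27. [r3c9∈{7}] nothing but 7 survives at r3c9. So r3c9=7.
Step 28. [r2c6∈{4}] nothing but 4 survives at r2c6 ⇒ r2c6=4.
Step 29. [r7c3∈{6}] r7c3 has the single candidate 6, so r7c3=6.
Step 30. [r1c6∈{9}] r1c6 has the single candidate 9 ⇒ r1c6=9.
Step 31. [r4c1∈{5}] nothing but 5 survives at r4c1, so r4c1=5.
Step 32. [r8c5∈{1}] r8c5 is down to just 1 ⇒ r8c5=1.
Step 33. [r5c2∈{1}] r5c2's peers cover all but 1. So r5c2=1.
Step 34. [r1c9∈{2}] only 2 remains possible at r1c9, so r1c9=2.
Step 35. [r1c4∈{5}] nothing but 5 survives at r1c4. So r1c4=5.
Step 36. [r7c9∈{9}] nothing but 9 survives at r7c9, so r7c9=9.
Step 37. [r5c9∈{4}] r5c9 has the single candidate 4. So r5c9=4.
Step 38. [r8c4∈{7}] only 7 remains possible at r8c4, so r8c4=7.
Step 39. [r3c1∈{4}] r3c1 is down to just 4. So r3c1=4.
Step 40. [r8c2∈{9}] r8c2's peers cover all but 9. So r8c2=9.
Step 41. [r7c4∈{8}] nothing but 8 survives at r7c4 ⇒ r7c4=8.
Step 42. [r5c7∈{5}] r5c7 has the single candidate 5, so r5c7=5.
Step 43. [r4c3∈{3}] r4c3's peers cover all but 3. So r4c3=3.
Step 44. [r9c5∈{4}] r9c5's peers cover all but 4, so r9c5=4.
Step 45. [r3c7∈{1}] r3c7 has the single candidate 1. So r3c7=1.
Step 46. [r6c8∈{7}] nothing but 7 survives at r6c8 ⇒ r6c8=7.
Step 47. [r2c8∈{6}] only 6 remains possible at r2c8 ⇒ r2c8=6.

Answer: 6 8 1 5 7 9 3 4 2 / 9 3 7 1 2 4 8 6 5 / 4 2 5 6 8 3 1 9 7 / 5 7 3 4 9 1 6 2 8 / 8 1 9 2 6 7 5 3 4 / 2 6 4 3 5 8 9 7 1 / 7 4 6 8 3 5 2 1 9 / 3 9 8 7 1 2 4 5 6 / 1 5 2 9 4 6 7 8 3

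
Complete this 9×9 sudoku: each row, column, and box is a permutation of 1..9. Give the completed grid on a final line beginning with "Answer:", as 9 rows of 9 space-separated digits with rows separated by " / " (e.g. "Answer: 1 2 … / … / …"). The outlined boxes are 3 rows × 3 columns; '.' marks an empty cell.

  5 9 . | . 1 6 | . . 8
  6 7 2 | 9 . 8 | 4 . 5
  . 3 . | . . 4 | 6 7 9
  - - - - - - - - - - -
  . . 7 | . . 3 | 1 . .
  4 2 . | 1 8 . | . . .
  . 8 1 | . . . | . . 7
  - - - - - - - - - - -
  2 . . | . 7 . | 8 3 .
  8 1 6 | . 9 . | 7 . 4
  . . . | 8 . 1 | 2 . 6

Step 1. [r7c6∈{5}] only 5 remains possible at r7c6. So r7c6=5.
Step 2. [r9c8∈{5,9}] in box 9, 9 fits only at r9c8, so r9c8=9.
Step 3. [r4c2∈{5,6}] col 2 places 6 nowhere but r4c2 ⇒ r4c2=6.
Step 4. [r5c3∈{3,5,9}] box 4 places 5 nowhere but r5c3, so r5c3=5.
Step 5. [r6c7∈{3,5,9}] col 7 places 5 nowhere but r6c7, so r6c7=5.
Step 6. [r4c9∈{2}] nothing but 2 survives at r4c9, so r4c9=2.
Step 7. [r7c2∈{4}] r7c2 has the single candidate 4. So r7c2=4.
Step 8. [r6c5∈{2,4,6}] across col 5, 6 lands solely at r6c5, so r6c5=6.
Step 9. [r3c5∈{2,5}] 2 has one home in col 5: r3c5, so r3c5=2.
Step 10. [r8c4∈{2,3}] in row 8, 3 fits only at r8c4. So r8c4=3.
Step 11. [r6c1∈{3,9}] row 6 places 3 nowhere but r6c1, so r6c1=3.
Step 12. [r5c7∈{3,9}] across col 7, 9 lands solely at r5c7, so r5c7=9.
Step 13. [r4c5∈{4,5}] 5 has one home in col 5: r4c5, so r4c5=5.
Step 14. [r6c4∈{2,4}] r6c4 is the only open cell in col 4 admitting 2 ⇒ r6c4=2.
Step 15. [r4c4∈{4}] r4c4 has the single candidate 4 ⇒ r4c4=4.
Step 16. [r4c1∈{9}] r4c1 has the single candidate 9, so r4c1=9.
Step 17. [r8c6∈{2}] r8c6's peers cover all but 2. So r8c6=2.
Step 18. [r9c5∈{4}] nothing but 4 survives at r9c5. So r9c5=4.
Step 19. [r1c3∈{4}] r1c3's peers cover all but 4 ⇒ r1c3=4.
Step 20. [r5c6∈{7}] r5c6 has the single candidate 7. So r5c6=7.
Step 21. [r7c4∈{6}] nothing but 6 survives at r7c4, so r7c4=6.
Step 22. [r4c8∈{8}] only 8 remains possible at r4c8. So r4c8=8.
Step 23. [r5c8∈{6}] r5c8's peers cover all but 6 ⇒ r5c8=6.
Step 24. [r1c8∈{2}] only 2 remains possible at r1c8 ⇒ r1c8=2.
Step 25. [r1c4∈{7}] nothing but 7 survives at r1c4, so r1c4=7.
Step 26. [r6c8∈{4}] r6c8 is down to just 4. So r6c8=4.
Step 27. [r2c8∈{1}] r2c8 has the single candidate 1 ⇒ r2c8=1.
Step 28. [r3c3∈{8}] r3c3's peers cover all but 8. So r3c3=8.
Step 29. [r9c1∈{7}] only 7 remains possible at r9c1, so r9c1=7.
Step 30. [r9c2∈{5}] r9c2 is down to just 5. So r9c2=5.
Step 31. [r6c6∈{9}] r6c6 has the single candidate 9 ⇒ r6c6=9.
Step 32. [r5c9∈{3}] r5c9 is down to just 3, so r5c9=3.
Step 33. [r7c3∈{9}] r7c3's peers cover all but 9, so r7c3=9.
Step 34. [r8c8∈{5}] nothing but 5 survives at r8c8. So r8c8=5.
Step 35. [r3c1∈{1}] r3c1's peers cover all but 1, so r3c1=1.
Step 36. [r1c7∈{3}] r1c7 is down to just 3, so r1c7=3.
Step 37. [r3c4∈{5}] only 5 remains possible at r3c4. So r3c4=5.
Step 38. [r2c5∈{3}] r2c5's peers cover all but 3, so r2c5=3.
Step 39. [r7c9∈{1}] nothing but 1 survives at r7c9 ⇒ r7c9=1.
Step 40. [r9c3∈{3}] nothing but 3 survives at r9c3 ⇒ r9c3=3.

Answer: 5 9 4 7 1 6 3 2 8 / 6 7 2 9 3 8 4 1 5 / 1 3 8 5 2 4 6 7 9 / 9 6 7 4 5 3 1 8 2 / 4 2 5 1 8 7 9 6 3 / 3 8 1 2 6 9 5 4 7 / 2 4 9 6 7 5 8 3 1 / 8 1 6 3 9 2 7 5 4 / 7 5 3 8 4 1 2 9 6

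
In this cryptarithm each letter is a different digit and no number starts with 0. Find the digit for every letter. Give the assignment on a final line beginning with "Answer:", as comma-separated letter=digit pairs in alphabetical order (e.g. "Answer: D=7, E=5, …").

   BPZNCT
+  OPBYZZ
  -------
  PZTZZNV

Step 1. [P] the sum has 7 digits but both addends have 6; that extra leading digit P is the final carry, namely 1, so P=1.
Step 2. [col 1: T + Z ≡ V (mod 10)] column 1 (T + Z ≡ V (mod 10), carry-in 0) doesn't pin T yet; pick T=3 and continue ⇒ T=3.
Step 3. [col 1: T + Z ≡ V (mod 10)] Z=4 is one option consistent with column 1 (T + Z ≡ V (mod 10), carry-in 0) — take it ⇒ Z=4.
Step 4. [col 1: T + Z ≡ V (mod 10)] column 1 reads T+Z+carry(0)=V with T=3, Z=4; with digits 1,3,4 already taken and all letters distinct, the only value for V is 7 ⇒ V=7.
Step 5. [col 2: C + Z ≡ N (mod 10)] N=6 is one option consistent with column 2 (C + Z ≡ N (mod 10), carry-in 0) — take it. So N=6.
Step 6. [col 2: C + Z ≡ N (mod 10)] in column 2 we have C+Z≡N with carry-in 0; given Z=4, N=6 and digits 1,3,4,6,7 already taken and all letters distinct, that pins C to 2. So C=2.
Step 7. [col 3: N + Y ≡ Z (mod 10)] in column 3 we have N+Y≡Z with carry-in 0; given N=6, Z=4 and digits 1,2,3,4,6,7 already taken and all letters distinct, that pins Y to 8 ⇒ Y=8.
Step 8. [col 4: Z + B ≡ Z (mod 10)] in column 4 we have Z+B≡Z with carry-in 1; given Z=4 and digits 1,2,3,4,6,7,8 already taken and all letters distinct, that pins B to 9. So B=9.
Step 9. [col 6: B + O ≡ Z (mod 10)] column 6: given B=9, Z=4, carry-in 0, and digits 1,2,3,4,6,7,8,9 already taken and all letters distinct, B+O≡Z (mod 10) forces O=5, so O=5.

Answer: B=9, C=2, N=6, O=5, P=1, T=3, V=7, Y=8, Z=4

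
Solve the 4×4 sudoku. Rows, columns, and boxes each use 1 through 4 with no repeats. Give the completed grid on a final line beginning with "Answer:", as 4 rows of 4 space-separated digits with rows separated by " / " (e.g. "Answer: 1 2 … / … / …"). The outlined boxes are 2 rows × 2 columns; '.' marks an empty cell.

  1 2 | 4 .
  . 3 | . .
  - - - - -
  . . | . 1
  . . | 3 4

Step 1. [r3c1∈{2,3,4}] 3 has one home in row 3: r3c1. So r3c1=3.
Step 2. [r2c4∈{2}] nothing but 2 survives at r2c4 ⇒ r2c4=2.
Step 3. [r4c1∈{2}] only 2 remains possible at r4c1. So r4c1=2.
Step 4. [r1c4∈{3}] only 3 remains possible at r1c4 ⇒ r1c4=3.
Step 5. [r2c3∈{1}] r2c3 has the single candidate 1 ⇒ r2c3=1.
Step 6. [r3c2∈{4}] nothing but 4 survives at r3c2 ⇒ r3c2=4.
Step 7. [r3c3∈{2}] r3c3 is down to just 2. So r3c3=2.
Step 8. [r2c1∈{4}] r2c1 has the single candidate 4, so r2c1=4.
Step 9. [r4c2∈{1}] r4c2 has the single candidate 1. So r4c2=1.

Answer: 1 2 4 3 / 4 3 1 2 / 3 4 2 1 / 2 1 3 4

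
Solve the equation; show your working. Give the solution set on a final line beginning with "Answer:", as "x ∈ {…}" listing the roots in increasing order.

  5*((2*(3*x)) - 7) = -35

Step 1. [5*((2*(3*x)) - 7) = -35] LHS = 5·(…); ÷5 both sides, so div: (2*(3*x)) - 7 = -7.
Step 2. [(2*(3*x)) - 7 = -7] the outer -7 inverts by adding 7, so sub: 2*(3*x) = 0.
Step 3. [2*(3*x) = 0] LHS = 2·(…); ÷2 both sides. So div: 3*x = 0.
Step 4. [3*x = 0] 3 out front; divide by 3. So div: x = 0.

Answer: x ∈ {0}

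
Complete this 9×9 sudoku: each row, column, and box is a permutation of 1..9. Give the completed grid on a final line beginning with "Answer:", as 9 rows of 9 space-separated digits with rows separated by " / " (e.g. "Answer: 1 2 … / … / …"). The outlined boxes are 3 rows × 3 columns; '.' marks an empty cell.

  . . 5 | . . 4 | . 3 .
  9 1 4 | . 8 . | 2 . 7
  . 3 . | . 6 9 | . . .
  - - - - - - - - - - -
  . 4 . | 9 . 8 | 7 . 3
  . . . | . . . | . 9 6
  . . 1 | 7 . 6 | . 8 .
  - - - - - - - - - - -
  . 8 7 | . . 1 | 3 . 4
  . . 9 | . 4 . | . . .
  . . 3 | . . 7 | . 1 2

Step 1. [r6c9∈{5}] r6c9 is down to just 5. So r6c9=5.
Step 2. [r5c4∈{1,2,3,4,5}] across col 4, 4 lands solely at r5c4. So r5c4=4.
Step 3. [r3c1∈{2,7,8}] row 3 places 7 nowhere but r3c1, so r3c1=7.
Step 4. [r8c9∈{8}] r8c9 has the single candidate 8 ⇒ r8c9=8.
Step 5. [r3c9∈{1}] r3c9's peers cover all but 1 ⇒ r3c9=1.
Step 6. [r2c8∈{5,6}] in row 2, 6 fits only at r2c8, so r2c8=6.
Step 7. [r7c8∈{5}] r7c8 is down to just 5 ⇒ r7c8=5.
Step 8. [r8c7∈{6}] r8c7 is down to just 6 ⇒ r8c7=6.
Step 9. [r4c5∈{1,2,5}] in row 4, 1 fits only at r4c5. So r4c5=1.
Step 10. [r4c1∈{2,5,6}] r4c1 is the only open cell in row 4 admitting 5. So r4c1=5.
Step 11. [r3c7∈{4,5,8}] across col 7, 5 lands solely at r3c7, so r3c7=5.
Step 12. [r3c4∈{2}] r3c4 has the single candidate 2, so r3c4=2.
Step 13. [r3c3∈{8}] r3c3 has the single candidate 8, so r3c3=8.
Step 14. [r5c3∈{2}] r5c3's peers cover all but 2. So r5c3=2.
Step 15. [r8c6∈{2,3,5}] 2 has one home in col 6: r8c6, so r8c6=2.
Step 16. [r9c7∈{9}] r9c7 is down to just 9. So r9c7=9.
Step 17. [r9c5∈{5}] nothing but 5 survives at r9c5. So r9c5=5.
Step 18. [r9c2∈{6}] r9c2 is down to just 6. So r9c2=6.
Step 19. [r5c5∈{3}] r5c5's peers cover all but 3 ⇒ r5c5=3.
Step 20. [r2c4∈{3,5}] col 4 places 5 nowhere but r2c4, so r2c4=5.
Step 21. [r1c2∈{2}] r1c2's peers cover all but 2. So r1c2=2.
Step 22. [r4c8∈{2}] r4c8 has the single candidate 2 ⇒ r4c8=2.
Step 23. [r8c4∈{3}] r8c4 has the single candidate 3, so r8c4=3.
Step 24. [r8c1∈{1}] nothing but 1 survives at r8c1 ⇒ r8c1=1.
Step 25. [r7c4∈{6}] only 6 remains possible at r7c4 ⇒ r7c4=6.
Step 26. [r1c5∈{7}] r1c5's peers cover all but 7, so r1c5=7.
Step 27. [r1c9∈{9}] r1c9's peers cover all but 9, so r1c9=9.
Step 28. [r1c1∈{6}] only 6 remains possible at r1c1, so r1c1=6.
Step 29. [r1c4∈{1}] r1c4's peers cover all but 1. So r1c4=1.
Step 30. [r5c6∈{5}] nothing but 5 survives at r5c6. So r5c6=5.
Step 31. [r3c8∈{4}] nothing but 4 survives at r3c8, so r3c8=4.
Step 32. [r6c7∈{4}] only 4 remains possible at r6c7, so r6c7=4.
Step 33. [r8c2∈{5}] r8c2 is down to just 5. So r8c2=5.
Step 34. [r1c7∈{8}] r1c7's peers cover all but 8 ⇒ r1c7=8.
Step 35. [r9c4∈{8}] r9c4 has the single candidate 8 ⇒ r9c4=8.
Step 36. [r2c6∈{3}] only 3 remains possible at r2c6, so r2c6=3.
Step 37. [r7c1∈{2}] r7c1 has the single candidate 2, so r7c1=2.
Step 38. [r5c1∈{8}] r5c1 is down to just 8, so r5c1=8.
Step 39. [r6c5∈{2}] only 2 remains possible at r6c5. So r6c5=2.
Step 40. [r6c1∈{3}] nothing but 3 survives at r6c1 ⇒ r6c1=3.
Step 41. [r5c7∈{1}] nothing but 1 survives at r5c7, so r5c7=1.
Step 42. [r7c5∈{9}] r7c5's peers cover all but 9, so r7c5=9.
Step 43. [r5c2∈{7}] r5c2 is down to just 7, so r5c2=7.
Step 44. [r6c2∈{9}] r6c2 has the single candidate 9 ⇒ r6c2=9.
Step 45. [r8c8∈{7}] r8c8 has the single candidate 7, so r8c8=7.
Step 46. [r9c1∈{4}] only 4 remains possible at r9c1. So r9c1=4.
Step 47. [r4c3∈{6}] r4c3 is down to just 6, so r4c3=6.

Answer: 6 2 5 1 7 4 8 3 9 / 9 1 4 5 8 3 2 6 7 / 7 3 8 2 6 9 5 4 1 / 5 4 6 9 1 8 7 2 3 / 8 7 2 4 3 5 1 9 6 / 3 9 1 7 2 6 4 8 5 / 2 8 7 6 9 1 3 5 4 / 1 5 9 3 4 2 6 7 8 / 4 6 3 8 5 7 9 1 2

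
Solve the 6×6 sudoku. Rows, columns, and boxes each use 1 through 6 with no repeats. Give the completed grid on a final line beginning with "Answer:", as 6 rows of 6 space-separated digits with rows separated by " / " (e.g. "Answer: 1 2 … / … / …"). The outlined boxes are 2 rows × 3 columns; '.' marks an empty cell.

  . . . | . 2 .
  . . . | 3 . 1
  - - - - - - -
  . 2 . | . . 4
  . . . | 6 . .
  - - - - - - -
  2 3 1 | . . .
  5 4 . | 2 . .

Step 1. [r6c3∈{6}] nothing but 6 survives at r6c3 ⇒ r6c3=6.
Step 2. [r3c4∈{1,5}] 1 has one home in col 4: r3c4. So r3c4=1.
Step 3. [r3c1∈{3,6}] 6 has one home in row 3: r3c1. So r3c1=6.
Step 4. [r2c1∈{4}] nothing but 4 survives at r2c1. So r2c1=4.
Step 5. [r5c5∈{4,5,6}] in col 5, 4 fits only at r5c5 ⇒ r5c5=4.
Step 6. [r2c5∈{5,6}] r2c5 is the only open cell in col 5 admitting 6 ⇒ r2c5=6.
Step 7. [r1c6∈{5}] nothing but 5 survives at r1c6. So r1c6=5.
Step 8. [r1c3∈{3}] only 3 remains possible at r1c3. So r1c3=3.
Step 9. [r3c3∈{5}] r3c3 has the single candidate 5, so r3c3=5.
Step 10. [r3c5∈{3}] only 3 remains possible at r3c5, so r3c5=3.
Step 11. [r1c1∈{1}] r1c1's peers cover all but 1. So r1c1=1.
Step 12. [r4c5∈{5}] nothing but 5 survives at r4c5. So r4c5=5.
Step 13. [r4c3∈{4}] r4c3 is down to just 4. So r4c3=4.
Step 14. [r4c6∈{2}] only 2 remains possible at r4c6 ⇒ r4c6=2.
Step 15. [r1c4∈{4}] r1c4 is down to just 4, so r1c4=4.
Step 16. [r6c5∈{1}] r6c5 is down to just 1. So r6c5=1.
Step 17. [r6c6∈{3}] r6c6 has the single candidate 3. So r6c6=3.
Step 18. [r5c4∈{5}] r5c4 has the single candidate 5, so r5c4=5.
Step 19. [r4c2∈{1}] nothing but 1 survives at r4c2 ⇒ r4c2=1.
Step 20. [r4c1∈{3}] nothing but 3 survives at r4c1, so r4c1=3.
Step 21. [r2c3∈{2}] nothing but 2 survives at r2c3 ⇒ r2c3=2.
Step 22. [r5c6∈{6}] r5c6 has the single candidate 6 ⇒ r5c6=6.
Step 23. [r2c2∈{5}] r2c2 is down to just 5. So r2c2=5.
Step 24. [r1c2∈{6}] only 6 remains possible at r1c2 ⇒ r1c2=6.

Answer: 1 6 3 4 2 5 / 4 5 2 3 6 1 / 6 2 5 1 3 4 / 3 1 4 6 5 2 / 2 3 1 5 4 6 / 5 4 6 2 1 3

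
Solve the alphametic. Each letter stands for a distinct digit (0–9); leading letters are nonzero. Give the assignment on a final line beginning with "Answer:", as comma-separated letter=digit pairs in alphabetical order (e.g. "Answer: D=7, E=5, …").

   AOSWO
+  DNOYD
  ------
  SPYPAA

Step 1. [S] S is the leading digit of a 6-digit sum of two 5-digit numbers; the final carry is exactly 1. So S=1.
Step 2. [col 1: O + D ≡ A (mod 10)] no forcing yet in column 1 (carry-in 0); D=5 is free and consistent — try it, so D=5.
Step 3. [col 1: O + D ≡ A (mod 10)] no forcing yet in column 1 (carry-in 0); A=8 is free and consistent — try it. So A=8.
Step 4. [col 1: O + D ≡ A (mod 10)] in column 1 we have O+D≡A with carry-in 0; given D=5, A=8 and digits 1,5,8 already taken and all letters distinct, that pins O to 3. So O=3.
Step 5. [col 2: W + Y ≡ A (mod 10)] no forcing yet in column 2 (carry-in 0); Y=2 is free and consistent — try it ⇒ Y=2.
Step 6. [col 2: W + Y ≡ A (mod 10)] column 2 reads W+Y+carry(0)=A with Y=2, A=8; with digits 1,2,3,5,8 already taken and all letters distinct, the only value for W is 6, so W=6.
Step 7. [col 3: S + O ≡ P (mod 10)] in column 3 we have S+O≡P with carry-in 0; given S=1, O=3 and digits 1,2,3,5,6,8 already taken and all letters distinct, that pins P to 4, so P=4.
Step 8. [col 4: O + N ≡ Y (mod 10)] from column 4 (O=3, Y=2, carry-in 0, digits 1,2,3,4,5,6,8 already taken and all letters distinct): N must equal 9 ⇒ N=9.

Answer: A=8, D=5, N=9, O=3, P=4, S=1, W=6, Y=2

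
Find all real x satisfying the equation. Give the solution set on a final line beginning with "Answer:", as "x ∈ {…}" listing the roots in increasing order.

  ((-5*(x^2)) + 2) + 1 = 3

Step 1. [((-5*(x^2)) + 2) + 1 = 3] peel the +1: subtract 1 from each side ⇒ sub: (-5*(x^2)) + 2 = 2.
Step 2. [(-5*(x^2)) + 2 = 2] peel the +2: subtract 2 from each side ⇒ sub: -5*(x^2) = 0.
Step 3. [-5*(x^2) = 0] LHS = -5·(…); ÷-5 both sides. So div: x^2 = 0.
Step 4. [x^2 = 0] LHS squared, RHS 0 ≥ 0: apply √ (±), so sqrt: x = 0.

Answer: x ∈ {0}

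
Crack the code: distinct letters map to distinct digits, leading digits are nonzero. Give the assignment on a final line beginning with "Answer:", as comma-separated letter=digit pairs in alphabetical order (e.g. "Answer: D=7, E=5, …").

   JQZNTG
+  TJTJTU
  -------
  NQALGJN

Step 1. [col 1: G + U ≡ N (mod 10)] column 1 (G + U ≡ N (mod 10), carry-in 0) doesn't pin G yet; pick G=9 and continue ⇒ G=9.
Step 2. [col 1: G + U ≡ N (mod 10)] no forcing yet in column 1 (carry-in 0); U=2 is free and consistent — try it. So U=2.
Step 3. [col 1: G + U ≡ N (mod 10)] in column 1 we have G+U≡N with carry-in 0; given G=9, U=2 and digits 2,9 already taken and all letters distinct, that pins N to 1 ⇒ N=1.
Step 4. [col 2: T + T ≡ J (mod 10)] no forcing yet in column 2 (carry-in 1); T=8 is free and consistent — try it, so T=8.
Step 5. [col 2: T + T ≡ J (mod 10)] in column 2 we have T+T≡J with carry-in 1; given T=8 and digits 1,2,8,9 already taken and all letters distinct, that pins J to 7, so J=7.
Step 6. [col 4: Z + T ≡ L (mod 10)] no forcing yet in column 4 (carry-in 0); Z=5 is free and consistent — try it, so Z=5.
Step 7. [col 4: Z + T ≡ L (mod 10)] column 4: given Z=5, T=8, carry-in 0, and digits 1,2,5,7,8,9 already taken and all letters distinct, Z+T≡L (mod 10) forces L=3, so L=3.
Step 8. [col 5: Q + J ≡ A (mod 10)] from column 5 (J=7, carry-in 1, digits 1,2,3,5,7,8,9 already taken and all letters distinct): Q must equal 6, so Q=6.
Step 9. [col 5: Q + J ≡ A (mod 10)] from column 5 (Q=6, J=7, carry-in 1, digits 1,2,3,5,6,7,8,9 already taken and all letters distinct): A must equal 4 ⇒ A=4.

Answer: A=4, G=9, J=7, L=3, N=1, Q=6, T=8, U=2, Z=5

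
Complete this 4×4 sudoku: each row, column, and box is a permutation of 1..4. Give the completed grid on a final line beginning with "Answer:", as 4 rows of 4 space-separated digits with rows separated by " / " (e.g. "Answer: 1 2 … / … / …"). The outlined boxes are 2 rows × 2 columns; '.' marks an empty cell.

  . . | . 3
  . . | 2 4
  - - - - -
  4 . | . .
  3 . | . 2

Step 1. [r1c3∈{1}] r1c3's peers cover all but 1, so r1c3=1.
Step 2. [r4c2∈{1}] nothing but 1 survives at r4c2, so r4c2=1.
Step 3. [r3c2∈{2}] nothing but 2 survives at r3c2. So r3c2=2.
Step 4. [r3c3∈{3}] only 3 remains possible at r3c3. So r3c3=3.
Step 5. [r1c2∈{4}] r1c2 has the single candidate 4. So r1c2=4.
Step 6. [r2c1∈{1}] r2c1 has the single candidate 1, so r2c1=1.
Step 7. [r2c2∈{3}] only 3 remains possible at r2c2, so r2c2=3.
Step 8. [r1c1∈{2}] r1c1's peers cover all but 2 ⇒ r1c1=2.
Step 9. [r3c4∈{1}] r3c4 is down to just 1 ⇒ r3c4=1.
Step 10. [r4c3∈{4}] only 4 remains possible at r4c3 ⇒ r4c3=4.

Answer: 2 4 1 3 / 1 3 2 4 / 4 2 3 1 / 3 1 4 2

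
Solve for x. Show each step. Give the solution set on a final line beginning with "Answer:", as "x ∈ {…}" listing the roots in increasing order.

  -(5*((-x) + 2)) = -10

Step 1. [-(5*((-x) + 2)) = -10] LHS negated; negate both sides ⇒ neg: 5*((-x) + 2) = 10.
Step 2. [5*((-x) + 2) = 10] 5·(inner) — divide through by 5 ⇒ div: (-x) + 2 = 2.
Step 3. [(-x) + 2 = 2] subtract 2: x sits inside (… + 2). So sub: -x = 0.
Step 4. [-x = 0] leading − — multiply by −1. So neg: x = 0.

Answer: x ∈ {0}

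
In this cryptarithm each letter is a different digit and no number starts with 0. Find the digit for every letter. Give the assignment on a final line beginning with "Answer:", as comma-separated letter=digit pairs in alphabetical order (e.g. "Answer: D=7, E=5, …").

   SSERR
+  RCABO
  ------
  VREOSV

Step 1. [col 1: R + O ≡ V (mod 10)] R=3 is one option consistent with column 1 (R + O ≡ V (mod 10), carry-in 0) — take it. So R=3.
Step 2. [col 1: R + O ≡ V (mod 10)] V=1 is one option consistent with column 1 (R + O ≡ V (mod 10), carry-in 0) — take it ⇒ V=1.
Step 3. [col 1: R + O ≡ V (mod 10)] from column 1 (R=3, V=1, carry-in 0, digits 1,3 already taken and all letters distinct): O must equal 8 ⇒ O=8.
Step 4. [col 2: R + B ≡ S (mod 10)] several values work for S in column 2 (R + B ≡ S (mod 10), carry-in 1); try S=9 ⇒ S=9.
Step 5. [col 2: R + B ≡ S (mod 10)] column 2: given R=3, S=9, carry-in 1, and digits 1,3,8,9 already taken and all letters distinct, R+B≡S (mod 10) forces B=5, so B=5.
Step 6. [col 3: E + A ≡ O (mod 10)] column 3 (E + A ≡ O (mod 10), carry-in 0) doesn't pin A yet; pick A=2 and continue. So A=2.
Step 7. [col 3: E + A ≡ O (mod 10)] from column 3 (A=2, O=8, carry-in 0, digits 1,2,3,5,8,9 already taken and all letters distinct): E must equal 6. So E=6.
Step 8. [col 4: S + C ≡ E (mod 10)] column 4: given S=9, E=6, carry-in 0, and digits 1,2,3,5,6,8,9 already taken and all letters distinct, S+C≡E (mod 10) forces C=7 ⇒ C=7.

Answer: A=2, B=5, C=7, E=6, O=8, R=3, S=9, V=1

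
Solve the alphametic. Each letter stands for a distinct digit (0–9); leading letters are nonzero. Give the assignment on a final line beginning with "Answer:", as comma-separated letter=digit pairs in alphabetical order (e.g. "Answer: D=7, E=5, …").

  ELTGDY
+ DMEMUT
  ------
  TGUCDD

Step 1. [col 1: Y + T ≡ D (mod 10)] no forcing yet in column 1 (carry-in 0); T=7 is free and consistent — try it. So T=7.
Step 2. [col 1: Y + T ≡ D (mod 10)] no forcing yet in column 1 (carry-in 0); Y=8 is free and consistent — try it. So Y=8.
Step 3. [col 1: Y + T ≡ D (mod 10)] from column 1 (Y=8, T=7, carry-in 0, digits 7,8 already taken and all letters distinct): D must equal 5, so D=5.
Step 4. [col 2: D + U ≡ D (mod 10)] in column 2 we have D+U≡D with carry-in 1; given D=5 and digits 5,7,8 already taken and all letters distinct, that pins U to 9. So U=9.
Step 5. [col 3: G + M ≡ C (mod 10)] several values work for G in column 3 (G + M ≡ C (mod 10), carry-in 1); try G=4, so G=4.
Step 6. [col 3: G + M ≡ C (mod 10)] several values work for C in column 3 (G + M ≡ C (mod 10), carry-in 1); try C=6, so C=6.
Step 7. [col 3: G + M ≡ C (mod 10)] in column 3 we have G+M≡C with carry-in 1; given G=4, C=6 and digits 4,5,6,7,8,9 already taken and all letters distinct, that pins M to 1, so M=1.
Step 8. [col 4: T + E ≡ U (mod 10)] column 4: given T=7, U=9, carry-in 0, and digits 1,4,5,6,7,8,9 already taken and all letters distinct, T+E≡U (mod 10) forces E=2 ⇒ E=2.
Step 9. [col 5: L + M ≡ G (mod 10)] column 5 reads L+M+carry(0)=G with M=1, G=4; with digits 1,2,4,5,6,7,8,9 already taken and all letters distinct, the only value for L is 3. So L=3.

Answer: C=6, D=5, E=2, G=4, L=3, M=1, T=7, U=9, Y=8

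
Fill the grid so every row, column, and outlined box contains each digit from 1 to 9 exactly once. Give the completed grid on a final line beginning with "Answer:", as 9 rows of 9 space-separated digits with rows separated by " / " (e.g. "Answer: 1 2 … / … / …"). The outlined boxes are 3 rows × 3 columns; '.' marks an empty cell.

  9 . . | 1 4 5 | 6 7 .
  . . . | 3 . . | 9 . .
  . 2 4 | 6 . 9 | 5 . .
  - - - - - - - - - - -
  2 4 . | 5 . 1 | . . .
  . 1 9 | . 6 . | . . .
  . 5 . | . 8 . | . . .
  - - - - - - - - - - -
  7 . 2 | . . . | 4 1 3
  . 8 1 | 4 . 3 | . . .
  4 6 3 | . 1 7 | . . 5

Step 1. [r2c6∈{2,8}] in box 2, 8 fits only at r2c6. So r2c6=8.
Step 2. [r1c9∈{2,8}] 2 has one home in row 1: r1c9, so r1c9=2.
Step 3. [r3c8∈{3,8}] across box 3, 3 lands solely at r3c8. So r3c8=3.
Step 4. [r3c9∈{1,8}] 8 has one home in box 3: r3c9, so r3c9=8.
Step 5. [r5c1∈{3,8}] 8 has one home in col 1: r5c1, so r5c1=8.
Step 6. [r5c7∈{2,3,7}] 3 has one home in row 5: r5c7 ⇒ r5c7=3.
Step 7. [r2c8∈{4}] r2c8 is down to just 4 ⇒ r2c8=4.
Step 8. [r6c7∈{1,2,7}] across col 7, 1 lands solely at r6c7. So r6c7=1.
Step 9. [r2c3∈{5,6,7}] r2c3 is the only open cell in col 3 admitting 5 ⇒ r2c3=5.
Step 10. [r2c1∈{1,6}] row 2 places 6 nowhere but r2c1 ⇒ r2c1=6.
Step 11. [r7c4∈{8,9}] in row 7, 8 fits only at r7c4. So r7c4=8.
Step 12. [r4c5∈{3,7,9}] in row 4, 3 fits only at r4c5, so r4c5=3.
Step 13. [r6c4∈{2,7,9}] box 5 places 9 nowhere but r6c4. So r6c4=9.
Step 14. [r9c8∈{2,8,9}] r9c8 is the only open cell in row 9 admitting 9. So r9c8=9.
Step 15. [r9c4∈{2}] r9c4 has the single candidate 2 ⇒ r9c4=2.
Step 16. [r8c5∈{5,9}] in row 8, 9 fits only at r8c5 ⇒ r8c5=9.
Step 17. [r4c8∈{6,8}] col 8 places 8 nowhere but r4c8 ⇒ r4c8=8.
Step 18. [r4c7∈{7}] only 7 remains possible at r4c7, so r4c7=7.
Step 19. [r4c3∈{6}] r4c3 is down to just 6 ⇒ r4c3=6.
Step 20. [r5c9∈{4}] r5c9 has the single candidate 4. So r5c9=4.
Step 21. [r6c9∈{6}] r6c9 is down to just 6. So r6c9=6.
Step 22. [r6c8∈{2}] r6c8 is down to just 2. So r6c8=2.
Step 23. [r2c5∈{2,7}] across row 2, 2 lands solely at r2c5. So r2c5=2.
Step 24. [r8c7∈{2}] only 2 remains possible at r8c7 ⇒ r8c7=2.
Step 25. [r9c7∈{8}] nothing but 8 survives at r9c7. So r9c7=8.
Step 26. [r2c2∈{7}] r2c2 has the single candidate 7. So r2c2=7.
Step 27. [r3c5∈{7}] r3c5's peers cover all but 7. So r3c5=7.
Step 28. [r7c5∈{5}] r7c5's peers cover all but 5. So r7c5=5.
Step 29. [r5c8∈{5}] r5c8 is down to just 5, so r5c8=5.
Step 30. [r5c4∈{7}] nothing but 7 survives at r5c4. So r5c4=7.
Step 31. [r1c3∈{8}] nothing but 8 survives at r1c3. So r1c3=8.
Step 32. [r2c9∈{1}] r2c9 has the single candidate 1. So r2c9=1.
Step 33. [r8c1∈{5}] r8c1 has the single candidate 5 ⇒ r8c1=5.
Step 34. [r8c8∈{6}] r8c8 is down to just 6, so r8c8=6.
Step 35. [r5c6∈{2}] r5c6 has the single candidate 2 ⇒ r5c6=2.
Step 36. [r6c3∈{7}] r6c3 has the single candidate 7. So r6c3=7.
Step 37. [r7c6∈{6}] r7c6 is down to just 6. So r7c6=6.
Step 38. [r8c9∈{7}] nothing but 7 survives at r8c9, so r8c9=7.
Step 39. [r4c9∈{9}] r4c9's peers cover all but 9, so r4c9=9.
Step 40. [r1c2∈{3}] only 3 remains possible at r1c2. So r1c2=3.
Step 41. [r3c1∈{1}] r3c1's peers cover all but 1. So r3c1=1.
Step 42. [r6c6∈{4}] r6c6 has the single candidate 4, so r6c6=4.
Step 43. [r7c2∈{9}] only 9 remains possible at r7c2, so r7c2=9.
Step 44. [r6c1∈{3}] r6c1's peers cover all but 3, so r6c1=3.

Answer: 9 3 8 1 4 5 6 7 2 / 6 7 5 3 2 8 9 4 1 / 1 2 4 6 7 9 5 3 8 / 2 4 6 5 3 1 7 8 9 / 8 1 9 7 6 2 3 5 4 / 3 5 7 9 8 4 1 2 6 / 7 9 2 8 5 6 4 1 3 / 5 8 1 4 9 3 2 6 7 / 4 6 3 2 1 7 8 9 5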